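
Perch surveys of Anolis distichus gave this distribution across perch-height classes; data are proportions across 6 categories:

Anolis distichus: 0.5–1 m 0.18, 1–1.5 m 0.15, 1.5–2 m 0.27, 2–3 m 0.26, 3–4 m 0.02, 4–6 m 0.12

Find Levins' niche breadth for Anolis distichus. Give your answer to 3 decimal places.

4.757

Σpᵢ² = 0.18² + 0.15² + 0.27² + 0.26² + 0.02² + 0.12² = 0.0324 + 0.0225 + 0.0729 + 0.0676 + 0.0004 + 0.0144 = 0.2102
B = 1 / 0.2102 = 4.75737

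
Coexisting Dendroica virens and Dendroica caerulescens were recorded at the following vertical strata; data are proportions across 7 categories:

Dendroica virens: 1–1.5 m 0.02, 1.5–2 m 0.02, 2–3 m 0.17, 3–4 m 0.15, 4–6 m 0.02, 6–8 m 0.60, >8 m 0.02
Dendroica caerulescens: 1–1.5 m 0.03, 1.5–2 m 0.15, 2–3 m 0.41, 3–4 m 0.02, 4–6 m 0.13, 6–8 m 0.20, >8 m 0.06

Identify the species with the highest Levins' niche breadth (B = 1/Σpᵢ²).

Σp_vireᵢ² = 0.02² + 0.02² + 0.17² + 0.15² + 0.02² + 0.60² + 0.02² = 0.0004 + 0.0004 + 0.0289 + 0.0225 + 0.0004 + 0.3600 + 0.0004 = 0.4130
B_vire = 1 / 0.4130 = 2.4213
Σp_caerᵢ² = 0.03² + 0.15² + 0.41² + 0.02² + 0.13² + 0.20² + 0.06² = 0.0009 + 0.0225 + 0.1681 + 0.0004 + 0.0169 + 0.0400 + 0.0036 = 0.2524
B_caer = 1 / 0.2524 = 3.9620
Highest B → broadest niche (most generalist): Dendroica caerulescens (B = 3.96).

Dendroica caerulescens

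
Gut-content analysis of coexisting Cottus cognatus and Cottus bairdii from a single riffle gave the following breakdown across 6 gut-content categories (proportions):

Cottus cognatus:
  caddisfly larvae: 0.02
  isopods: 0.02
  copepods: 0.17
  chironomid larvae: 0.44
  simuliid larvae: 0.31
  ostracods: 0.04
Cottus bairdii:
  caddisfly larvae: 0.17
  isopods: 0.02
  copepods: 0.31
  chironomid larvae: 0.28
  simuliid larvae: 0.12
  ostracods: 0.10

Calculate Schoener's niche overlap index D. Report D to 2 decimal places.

Σ|p₁ᵢ − p₂ᵢ| = 0.15 + 0.00 + 0.14 + 0.16 + 0.19 + 0.06 = 0.70
D = 1 − ½ × 0.70 = 1 − 0.350 = 0.6500

0.65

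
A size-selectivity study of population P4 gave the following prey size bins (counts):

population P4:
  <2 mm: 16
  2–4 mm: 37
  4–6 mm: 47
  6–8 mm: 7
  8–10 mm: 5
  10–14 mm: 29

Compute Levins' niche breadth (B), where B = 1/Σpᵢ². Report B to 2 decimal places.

Proportions for population P4 (n=141): 16/141=0.1135, 37/141=0.2624, 47/141=0.3333, 7/141=0.0496, 5/141=0.0355, 29/141=0.2057
Σpᵢ² = 0.1135² + 0.2624² + 0.3333² + 0.0496² + 0.0355² + 0.2057² = 0.012882 + 0.068854 + 0.111089 + 0.002460 + 0.001260 + 0.042312 = 0.238857
B = 1 / 0.238857 = 4.1866

4.19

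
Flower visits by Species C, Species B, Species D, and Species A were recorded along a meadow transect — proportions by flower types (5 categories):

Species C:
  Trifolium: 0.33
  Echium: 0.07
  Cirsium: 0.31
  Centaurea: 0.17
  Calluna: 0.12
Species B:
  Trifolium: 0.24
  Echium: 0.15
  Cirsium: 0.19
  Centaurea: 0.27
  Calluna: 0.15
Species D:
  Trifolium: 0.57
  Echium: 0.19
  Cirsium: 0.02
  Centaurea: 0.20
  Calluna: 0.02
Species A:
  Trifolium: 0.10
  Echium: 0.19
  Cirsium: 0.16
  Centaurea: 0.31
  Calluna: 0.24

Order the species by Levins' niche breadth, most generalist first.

Species B > Species A > Species C > Species D

Σp_Cᵢ² = 0.33² + 0.07² + 0.31² + 0.17² + 0.12² = 0.1089 + 0.0049 + 0.0961 + 0.0289 + 0.0144 = 0.2532
B_C = 1 / 0.2532 = 3.9494
Σp_Bᵢ² = 0.24² + 0.15² + 0.19² + 0.27² + 0.15² = 0.0576 + 0.0225 + 0.0361 + 0.0729 + 0.0225 = 0.2116
B_B = 1 / 0.2116 = 4.7259
Σp_Dᵢ² = 0.57² + 0.19² + 0.02² + 0.20² + 0.02² = 0.3249 + 0.0361 + 0.0004 + 0.0400 + 0.0004 = 0.4018
B_D = 1 / 0.4018 = 2.4888
Σp_Aᵢ² = 0.10² + 0.19² + 0.16² + 0.31² + 0.24² = 0.0100 + 0.0361 + 0.0256 + 0.0961 + 0.0576 = 0.2254
B_A = 1 / 0.2254 = 4.4366
Ranking by B (broadest → narrowest): Species B (4.73) > Species A (4.44) > Species C (3.95) > Species D (2.49)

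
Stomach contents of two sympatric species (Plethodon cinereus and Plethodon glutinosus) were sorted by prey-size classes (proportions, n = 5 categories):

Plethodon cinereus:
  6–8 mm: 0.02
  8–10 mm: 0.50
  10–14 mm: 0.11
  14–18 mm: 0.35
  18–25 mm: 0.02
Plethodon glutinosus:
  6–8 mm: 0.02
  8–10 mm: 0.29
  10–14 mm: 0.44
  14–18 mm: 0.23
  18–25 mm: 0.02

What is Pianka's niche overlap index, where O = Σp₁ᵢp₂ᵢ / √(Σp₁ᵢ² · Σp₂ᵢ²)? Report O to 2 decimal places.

Σ p₁ᵢp₂ᵢ = 0.0004 + 0.1450 + 0.0484 + 0.0805 + 0.0004 = 0.2747
Σp_1ᵢ² = 0.02² + 0.50² + 0.11² + 0.35² + 0.02² = 0.0004 + 0.2500 + 0.0121 + 0.1225 + 0.0004 = 0.3854
Σp_2ᵢ² = 0.02² + 0.29² + 0.44² + 0.23² + 0.02² = 0.0004 + 0.0841 + 0.1936 + 0.0529 + 0.0004 = 0.3314
O = 0.2747 / √(0.3854 × 0.3314) = 0.2747 / 0.35738 = 0.7686

0.77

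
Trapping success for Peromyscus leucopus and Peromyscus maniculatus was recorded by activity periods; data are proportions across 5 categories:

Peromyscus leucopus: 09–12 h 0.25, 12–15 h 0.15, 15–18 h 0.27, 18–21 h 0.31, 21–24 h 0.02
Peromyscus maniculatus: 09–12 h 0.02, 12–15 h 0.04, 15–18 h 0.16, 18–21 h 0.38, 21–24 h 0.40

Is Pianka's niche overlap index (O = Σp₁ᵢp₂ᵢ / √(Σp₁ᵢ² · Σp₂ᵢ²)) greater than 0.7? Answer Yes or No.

Σ p₁ᵢp₂ᵢ = 0.0050 + 0.0060 + 0.0432 + 0.1178 + 0.0080 = 0.1800
Σp_1ᵢ² = 0.25² + 0.15² + 0.27² + 0.31² + 0.02² = 0.0625 + 0.0225 + 0.0729 + 0.0961 + 0.0004 = 0.2544
Σp_2ᵢ² = 0.02² + 0.04² + 0.16² + 0.38² + 0.40² = 0.0004 + 0.0016 + 0.0256 + 0.1444 + 0.1600 = 0.3320
O = 0.1800 / √(0.2544 × 0.3320) = 0.1800 / 0.29062 = 0.6194
O = 0.6194 < 0.7 → No.

No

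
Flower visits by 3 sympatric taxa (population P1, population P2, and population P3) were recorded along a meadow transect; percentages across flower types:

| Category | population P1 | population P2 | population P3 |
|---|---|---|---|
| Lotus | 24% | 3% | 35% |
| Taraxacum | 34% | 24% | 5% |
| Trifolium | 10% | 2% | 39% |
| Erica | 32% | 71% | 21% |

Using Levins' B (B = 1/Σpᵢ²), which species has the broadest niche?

population P1

Convert percentages to proportions (divide by 100).
Σp_P1ᵢ² = 0.24² + 0.34² + 0.10² + 0.32² = 0.0576 + 0.1156 + 0.0100 + 0.1024 = 0.2856
B_P1 = 1 / 0.2856 = 3.5014
Σp_P2ᵢ² = 0.03² + 0.24² + 0.02² + 0.71² = 0.0009 + 0.0576 + 0.0004 + 0.5041 = 0.5630
B_P2 = 1 / 0.5630 = 1.7762
Σp_P3ᵢ² = 0.35² + 0.05² + 0.39² + 0.21² = 0.1225 + 0.0025 + 0.1521 + 0.0441 = 0.3212
B_P3 = 1 / 0.3212 = 3.1133
Highest B → broadest niche (most generalist): population P1 (B = 3.50).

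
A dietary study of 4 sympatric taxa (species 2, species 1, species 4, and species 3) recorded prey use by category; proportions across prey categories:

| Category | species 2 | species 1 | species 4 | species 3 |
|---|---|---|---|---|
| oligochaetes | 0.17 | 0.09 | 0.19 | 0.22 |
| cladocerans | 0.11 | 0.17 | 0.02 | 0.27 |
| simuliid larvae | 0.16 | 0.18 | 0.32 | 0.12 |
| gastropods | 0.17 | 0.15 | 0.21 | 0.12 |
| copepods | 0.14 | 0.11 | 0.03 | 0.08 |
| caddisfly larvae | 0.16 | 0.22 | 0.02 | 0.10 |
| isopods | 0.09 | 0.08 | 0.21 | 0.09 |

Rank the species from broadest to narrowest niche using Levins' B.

species 2 > species 1 > species 3 > species 4

Σp_2ᵢ² = 0.17² + 0.11² + 0.16² + 0.17² + 0.14² + 0.16² + 0.09² = 0.0289 + 0.0121 + 0.0256 + 0.0289 + 0.0196 + 0.0256 + 0.0081 = 0.1488
B_2 = 1 / 0.1488 = 6.7204
Σp_1ᵢ² = 0.09² + 0.17² + 0.18² + 0.15² + 0.11² + 0.22² + 0.08² = 0.0081 + 0.0289 + 0.0324 + 0.0225 + 0.0121 + 0.0484 + 0.0064 = 0.1588
B_1 = 1 / 0.1588 = 6.2972
Σp_4ᵢ² = 0.19² + 0.02² + 0.32² + 0.21² + 0.03² + 0.02² + 0.21² = 0.0361 + 0.0004 + 0.1024 + 0.0441 + 0.0009 + 0.0004 + 0.0441 = 0.2284
B_4 = 1 / 0.2284 = 4.3783
Σp_3ᵢ² = 0.22² + 0.27² + 0.12² + 0.12² + 0.08² + 0.10² + 0.09² = 0.0484 + 0.0729 + 0.0144 + 0.0144 + 0.0064 + 0.0100 + 0.0081 = 0.1746
B_3 = 1 / 0.1746 = 5.7274
Ranking by B (broadest → narrowest): species 2 (6.72) > species 1 (6.30) > species 3 (5.73) > species 4 (4.38)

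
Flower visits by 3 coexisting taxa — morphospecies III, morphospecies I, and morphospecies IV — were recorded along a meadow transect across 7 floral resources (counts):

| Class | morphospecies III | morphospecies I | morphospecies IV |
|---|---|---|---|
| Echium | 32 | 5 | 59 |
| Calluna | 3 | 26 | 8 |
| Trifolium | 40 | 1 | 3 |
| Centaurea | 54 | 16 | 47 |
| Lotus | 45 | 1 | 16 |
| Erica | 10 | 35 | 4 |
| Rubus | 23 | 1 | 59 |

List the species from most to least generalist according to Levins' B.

morphospecies III > morphospecies IV > morphospecies I

Proportions for morphospecies III (n=207): 32/207=0.1546, 3/207=0.0145, 40/207=0.1932, 54/207=0.2609, 45/207=0.2174, 10/207=0.0483, 23/207=0.1111
Proportions for morphospecies I (n=85): 5/85=0.0588, 26/85=0.3059, 1/85=0.0118, 16/85=0.1882, 1/85=0.0118, 35/85=0.4118, 1/85=0.0118
Proportions for morphospecies IV (n=196): 59/196=0.3010, 8/196=0.0408, 3/196=0.0153, 47/196=0.2398, 16/196=0.0816, 4/196=0.0204, 59/196=0.3010
Σp_IIIᵢ² = 0.1546² + 0.0145² + 0.1932² + 0.2609² + 0.2174² + 0.0483² + 0.1111² = 0.023901 + 0.000210 + 0.037326 + 0.068069 + 0.047263 + 0.002333 + 0.012343 = 0.191445
B_III = 1 / 0.191445 = 5.2234
Σp_Iᵢ² = 0.0588² + 0.3059² + 0.0118² + 0.1882² + 0.0118² + 0.4118² + 0.0118² = 0.003457 + 0.093575 + 0.000139 + 0.035419 + 0.000139 + 0.169579 + 0.000139 = 0.302447
B_I = 1 / 0.302447 = 3.3064
Σp_IVᵢ² = 0.3010² + 0.0408² + 0.0153² + 0.2398² + 0.0816² + 0.0204² + 0.3010² = 0.090601 + 0.001665 + 0.000234 + 0.057504 + 0.006659 + 0.000416 + 0.090601 = 0.247680
B_IV = 1 / 0.247680 = 4.0375
Ranking by B (broadest → narrowest): morphospecies III (5.22) > morphospecies IV (4.04) > morphospecies I (3.31)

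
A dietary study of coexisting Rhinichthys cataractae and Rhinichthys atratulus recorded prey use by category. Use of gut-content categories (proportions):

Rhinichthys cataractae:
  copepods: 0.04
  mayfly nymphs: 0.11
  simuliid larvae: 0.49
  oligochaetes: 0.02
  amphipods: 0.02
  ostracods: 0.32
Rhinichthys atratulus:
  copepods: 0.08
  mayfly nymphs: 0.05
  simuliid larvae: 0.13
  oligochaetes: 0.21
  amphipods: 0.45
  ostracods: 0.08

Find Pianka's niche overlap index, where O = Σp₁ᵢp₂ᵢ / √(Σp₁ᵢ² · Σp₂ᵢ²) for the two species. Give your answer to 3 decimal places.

Σ p₁ᵢp₂ᵢ = 0.0032 + 0.0055 + 0.0637 + 0.0042 + 0.0090 + 0.0256 = 0.1112
Σp_1ᵢ² = 0.04² + 0.11² + 0.49² + 0.02² + 0.02² + 0.32² = 0.0016 + 0.0121 + 0.2401 + 0.0004 + 0.0004 + 0.1024 = 0.3570
Σp_2ᵢ² = 0.08² + 0.05² + 0.13² + 0.21² + 0.45² + 0.08² = 0.0064 + 0.0025 + 0.0169 + 0.0441 + 0.2025 + 0.0064 = 0.2788
O = 0.1112 / √(0.3570 × 0.2788) = 0.1112 / 0.315486 = 0.35247

0.352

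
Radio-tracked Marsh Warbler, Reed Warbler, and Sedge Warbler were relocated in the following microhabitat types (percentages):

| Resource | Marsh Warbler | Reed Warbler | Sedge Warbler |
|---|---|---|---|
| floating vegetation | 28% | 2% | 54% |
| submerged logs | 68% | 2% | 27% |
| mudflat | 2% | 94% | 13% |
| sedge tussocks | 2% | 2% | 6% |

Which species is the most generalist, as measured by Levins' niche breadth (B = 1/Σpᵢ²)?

Convert percentages to proportions (divide by 100).
Σp_Marsᵢ² = 0.28² + 0.68² + 0.02² + 0.02² = 0.0784 + 0.4624 + 0.0004 + 0.0004 = 0.5416
B_Mars = 1 / 0.5416 = 1.8464
Σp_Reedᵢ² = 0.02² + 0.02² + 0.94² + 0.02² = 0.0004 + 0.0004 + 0.8836 + 0.0004 = 0.8848
B_Reed = 1 / 0.8848 = 1.1302
Σp_Sedgᵢ² = 0.54² + 0.27² + 0.13² + 0.06² = 0.2916 + 0.0729 + 0.0169 + 0.0036 = 0.3850
B_Sedg = 1 / 0.3850 = 2.5974
Highest B → broadest niche (most generalist): Sedge Warbler (B = 2.60).

Sedge Warbler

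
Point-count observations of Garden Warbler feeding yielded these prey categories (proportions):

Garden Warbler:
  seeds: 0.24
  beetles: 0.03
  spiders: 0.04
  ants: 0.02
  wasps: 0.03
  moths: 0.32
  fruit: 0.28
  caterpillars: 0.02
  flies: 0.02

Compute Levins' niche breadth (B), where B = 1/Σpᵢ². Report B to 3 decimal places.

4.115

Σpᵢ² = 0.24² + 0.03² + 0.04² + 0.02² + 0.03² + 0.32² + 0.28² + 0.02² + 0.02² = 0.0576 + 0.0009 + 0.0016 + 0.0004 + 0.0009 + 0.1024 + 0.0784 + 0.0004 + 0.0004 = 0.2430
B = 1 / 0.2430 = 4.11523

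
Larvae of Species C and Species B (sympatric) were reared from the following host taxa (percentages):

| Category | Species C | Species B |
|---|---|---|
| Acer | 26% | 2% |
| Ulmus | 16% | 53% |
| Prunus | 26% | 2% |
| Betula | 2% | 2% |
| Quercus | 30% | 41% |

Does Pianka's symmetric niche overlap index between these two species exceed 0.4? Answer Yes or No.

Convert percentages to proportions (divide by 100).
Σ p₁ᵢp₂ᵢ = 0.0052 + 0.0848 + 0.0052 + 0.0004 + 0.1230 = 0.2186
Σp_1ᵢ² = 0.26² + 0.16² + 0.26² + 0.02² + 0.30² = 0.0676 + 0.0256 + 0.0676 + 0.0004 + 0.0900 = 0.2512
Σp_2ᵢ² = 0.02² + 0.53² + 0.02² + 0.02² + 0.41² = 0.0004 + 0.2809 + 0.0004 + 0.0004 + 0.1681 = 0.4502
O = 0.2186 / √(0.2512 × 0.4502) = 0.2186 / 0.33629 = 0.6500
O = 0.6500 > 0.4 → Yes.

Yes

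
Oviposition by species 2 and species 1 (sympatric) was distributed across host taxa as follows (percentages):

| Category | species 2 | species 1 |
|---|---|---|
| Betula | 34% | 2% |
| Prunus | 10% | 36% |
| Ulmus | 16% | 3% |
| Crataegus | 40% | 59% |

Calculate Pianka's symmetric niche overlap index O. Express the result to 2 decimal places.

Convert percentages to proportions (divide by 100).
Σ p₁ᵢp₂ᵢ = 0.0068 + 0.0360 + 0.0048 + 0.2360 = 0.2836
Σp_1ᵢ² = 0.34² + 0.10² + 0.16² + 0.40² = 0.1156 + 0.0100 + 0.0256 + 0.1600 = 0.3112
Σp_2ᵢ² = 0.02² + 0.36² + 0.03² + 0.59² = 0.0004 + 0.1296 + 0.0009 + 0.3481 = 0.4790
O = 0.2836 / √(0.3112 × 0.4790) = 0.2836 / 0.38609 = 0.7345

0.73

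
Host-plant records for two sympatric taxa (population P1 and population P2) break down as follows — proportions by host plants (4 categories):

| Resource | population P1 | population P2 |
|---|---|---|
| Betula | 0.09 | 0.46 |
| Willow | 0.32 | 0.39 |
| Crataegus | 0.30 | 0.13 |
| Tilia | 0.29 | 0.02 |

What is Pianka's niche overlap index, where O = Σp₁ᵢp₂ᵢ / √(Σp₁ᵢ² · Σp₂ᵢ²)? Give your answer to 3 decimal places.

Σ p₁ᵢp₂ᵢ = 0.0414 + 0.1248 + 0.0390 + 0.0058 = 0.2110
Σp_1ᵢ² = 0.09² + 0.32² + 0.30² + 0.29² = 0.0081 + 0.1024 + 0.0900 + 0.0841 = 0.2846
Σp_2ᵢ² = 0.46² + 0.39² + 0.13² + 0.02² = 0.2116 + 0.1521 + 0.0169 + 0.0004 = 0.3810
O = 0.2110 / √(0.2846 × 0.3810) = 0.2110 / 0.329291 = 0.64077

0.641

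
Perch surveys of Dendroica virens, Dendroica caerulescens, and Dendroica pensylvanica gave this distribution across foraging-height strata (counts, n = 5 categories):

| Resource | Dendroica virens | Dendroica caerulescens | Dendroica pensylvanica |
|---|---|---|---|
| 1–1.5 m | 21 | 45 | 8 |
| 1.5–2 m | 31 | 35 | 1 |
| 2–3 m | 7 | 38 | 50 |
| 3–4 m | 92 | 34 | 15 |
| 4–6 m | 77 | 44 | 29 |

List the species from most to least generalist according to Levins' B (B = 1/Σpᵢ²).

Proportions for Dendroica virens (n=228): 21/228=0.0921, 31/228=0.1360, 7/228=0.0307, 92/228=0.4035, 77/228=0.3377
Proportions for Dendroica caerulescens (n=196): 45/196=0.2296, 35/196=0.1786, 38/196=0.1939, 34/196=0.1735, 44/196=0.2245
Proportions for Dendroica pensylvanica (n=103): 8/103=0.0777, 1/103=0.0097, 50/103=0.4854, 15/103=0.1456, 29/103=0.2816
Σp_vireᵢ² = 0.0921² + 0.1360² + 0.0307² + 0.4035² + 0.3377² = 0.008482 + 0.018496 + 0.000942 + 0.162812 + 0.114041 = 0.304773
B_vire = 1 / 0.304773 = 3.2811
Σp_caerᵢ² = 0.2296² + 0.1786² + 0.1939² + 0.1735² + 0.2245² = 0.052716 + 0.031898 + 0.037597 + 0.030102 + 0.050400 = 0.202713
B_caer = 1 / 0.202713 = 4.9331
Σp_pensᵢ² = 0.0777² + 0.0097² + 0.4854² + 0.1456² + 0.2816² = 0.006037 + 0.000094 + 0.235613 + 0.021199 + 0.079299 = 0.342242
B_pens = 1 / 0.342242 = 2.9219
Ranking by B (broadest → narrowest): Dendroica caerulescens (4.93) > Dendroica virens (3.28) > Dendroica pensylvanica (2.92)

Dendroica caerulescens > Dendroica virens > Dendroica pensylvanica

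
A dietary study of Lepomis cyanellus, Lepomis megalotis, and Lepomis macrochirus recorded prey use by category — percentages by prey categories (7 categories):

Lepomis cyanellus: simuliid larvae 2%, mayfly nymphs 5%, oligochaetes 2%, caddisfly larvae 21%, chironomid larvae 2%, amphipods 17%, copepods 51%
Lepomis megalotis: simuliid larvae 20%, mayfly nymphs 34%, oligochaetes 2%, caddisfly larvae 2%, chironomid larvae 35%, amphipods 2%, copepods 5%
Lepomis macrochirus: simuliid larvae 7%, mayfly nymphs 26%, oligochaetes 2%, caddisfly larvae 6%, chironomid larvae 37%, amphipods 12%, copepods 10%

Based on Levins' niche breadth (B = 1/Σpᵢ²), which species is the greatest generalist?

Convert percentages to proportions (divide by 100).
Σp_cyanᵢ² = 0.02² + 0.05² + 0.02² + 0.21² + 0.02² + 0.17² + 0.51² = 0.0004 + 0.0025 + 0.0004 + 0.0441 + 0.0004 + 0.0289 + 0.2601 = 0.3368
B_cyan = 1 / 0.3368 = 2.9691
Σp_megaᵢ² = 0.20² + 0.34² + 0.02² + 0.02² + 0.35² + 0.02² + 0.05² = 0.0400 + 0.1156 + 0.0004 + 0.0004 + 0.1225 + 0.0004 + 0.0025 = 0.2818
B_mega = 1 / 0.2818 = 3.5486
Σp_macrᵢ² = 0.07² + 0.26² + 0.02² + 0.06² + 0.37² + 0.12² + 0.10² = 0.0049 + 0.0676 + 0.0004 + 0.0036 + 0.1369 + 0.0144 + 0.0100 = 0.2378
B_macr = 1 / 0.2378 = 4.2052
Highest B → broadest niche (most generalist): Lepomis macrochirus (B = 4.21).

Lepomis macrochirus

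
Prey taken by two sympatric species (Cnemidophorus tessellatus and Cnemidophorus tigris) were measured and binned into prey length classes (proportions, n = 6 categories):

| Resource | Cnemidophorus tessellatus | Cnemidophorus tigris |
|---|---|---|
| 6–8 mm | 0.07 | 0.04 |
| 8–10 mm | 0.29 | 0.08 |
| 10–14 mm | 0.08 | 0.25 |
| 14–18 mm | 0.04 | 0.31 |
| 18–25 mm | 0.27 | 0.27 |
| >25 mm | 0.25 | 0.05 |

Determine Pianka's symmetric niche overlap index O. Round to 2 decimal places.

0.61

Σ p₁ᵢp₂ᵢ = 0.0028 + 0.0232 + 0.0200 + 0.0124 + 0.0729 + 0.0125 = 0.1438
Σp_1ᵢ² = 0.07² + 0.29² + 0.08² + 0.04² + 0.27² + 0.25² = 0.0049 + 0.0841 + 0.0064 + 0.0016 + 0.0729 + 0.0625 = 0.2324
Σp_2ᵢ² = 0.04² + 0.08² + 0.25² + 0.31² + 0.27² + 0.05² = 0.0016 + 0.0064 + 0.0625 + 0.0961 + 0.0729 + 0.0025 = 0.2420
O = 0.1438 / √(0.2324 × 0.2420) = 0.1438 / 0.23715 = 0.6064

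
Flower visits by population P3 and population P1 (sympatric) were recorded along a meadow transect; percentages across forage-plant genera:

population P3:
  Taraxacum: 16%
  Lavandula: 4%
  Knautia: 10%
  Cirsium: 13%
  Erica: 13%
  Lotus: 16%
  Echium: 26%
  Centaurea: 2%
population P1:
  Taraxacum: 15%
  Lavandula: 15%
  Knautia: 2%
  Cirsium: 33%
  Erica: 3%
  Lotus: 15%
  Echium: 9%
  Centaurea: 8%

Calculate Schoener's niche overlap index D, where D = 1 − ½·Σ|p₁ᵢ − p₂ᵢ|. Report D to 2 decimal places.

0.63

Convert percentages to proportions (divide by 100).
Σ|p₁ᵢ − p₂ᵢ| = 0.01 + 0.11 + 0.08 + 0.20 + 0.10 + 0.01 + 0.17 + 0.06 = 0.74
D = 1 − ½ × 0.74 = 1 − 0.370 = 0.6300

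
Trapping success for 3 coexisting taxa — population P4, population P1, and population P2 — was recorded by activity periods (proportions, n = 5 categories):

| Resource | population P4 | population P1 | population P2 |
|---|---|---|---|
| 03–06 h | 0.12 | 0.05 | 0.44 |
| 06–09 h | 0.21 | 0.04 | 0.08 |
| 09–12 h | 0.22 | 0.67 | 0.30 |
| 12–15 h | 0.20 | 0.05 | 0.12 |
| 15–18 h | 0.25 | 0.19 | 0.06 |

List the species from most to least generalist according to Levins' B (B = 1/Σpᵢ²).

population P4 > population P2 > population P1

Σp_P4ᵢ² = 0.12² + 0.21² + 0.22² + 0.20² + 0.25² = 0.0144 + 0.0441 + 0.0484 + 0.0400 + 0.0625 = 0.2094
B_P4 = 1 / 0.2094 = 4.7755
Σp_P1ᵢ² = 0.05² + 0.04² + 0.67² + 0.05² + 0.19² = 0.0025 + 0.0016 + 0.4489 + 0.0025 + 0.0361 = 0.4916
B_P1 = 1 / 0.4916 = 2.0342
Σp_P2ᵢ² = 0.44² + 0.08² + 0.30² + 0.12² + 0.06² = 0.1936 + 0.0064 + 0.0900 + 0.0144 + 0.0036 = 0.3080
B_P2 = 1 / 0.3080 = 3.2468
Ranking by B (broadest → narrowest): population P4 (4.78) > population P2 (3.25) > population P1 (2.03)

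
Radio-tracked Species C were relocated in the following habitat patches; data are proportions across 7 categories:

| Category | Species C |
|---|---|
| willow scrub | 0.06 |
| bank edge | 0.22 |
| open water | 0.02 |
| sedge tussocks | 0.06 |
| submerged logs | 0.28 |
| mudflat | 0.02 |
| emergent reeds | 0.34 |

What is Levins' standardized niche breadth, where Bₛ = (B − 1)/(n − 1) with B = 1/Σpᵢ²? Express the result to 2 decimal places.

0.50

Σpᵢ² = 0.06² + 0.22² + 0.02² + 0.06² + 0.28² + 0.02² + 0.34² = 0.0036 + 0.0484 + 0.0004 + 0.0036 + 0.0784 + 0.0004 + 0.1156 = 0.2504
B = 1 / 0.2504 = 3.9936
Bₛ = (B − 1)/(n − 1) = (3.9936 − 1)/(7 − 1) = 2.9936/6 = 0.4989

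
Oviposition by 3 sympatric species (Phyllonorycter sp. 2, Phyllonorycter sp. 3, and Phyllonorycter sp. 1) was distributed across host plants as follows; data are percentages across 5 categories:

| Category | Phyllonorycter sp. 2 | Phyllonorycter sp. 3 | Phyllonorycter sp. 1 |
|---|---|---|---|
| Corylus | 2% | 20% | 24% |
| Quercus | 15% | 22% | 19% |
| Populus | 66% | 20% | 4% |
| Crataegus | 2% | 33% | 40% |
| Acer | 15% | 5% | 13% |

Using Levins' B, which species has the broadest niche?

Convert percentages to proportions (divide by 100).
Σp_2ᵢ² = 0.02² + 0.15² + 0.66² + 0.02² + 0.15² = 0.0004 + 0.0225 + 0.4356 + 0.0004 + 0.0225 = 0.4814
B_2 = 1 / 0.4814 = 2.0773
Σp_3ᵢ² = 0.20² + 0.22² + 0.20² + 0.33² + 0.05² = 0.0400 + 0.0484 + 0.0400 + 0.1089 + 0.0025 = 0.2398
B_3 = 1 / 0.2398 = 4.1701
Σp_1ᵢ² = 0.24² + 0.19² + 0.04² + 0.40² + 0.13² = 0.0576 + 0.0361 + 0.0016 + 0.1600 + 0.0169 = 0.2722
B_1 = 1 / 0.2722 = 3.6738
Highest B → broadest niche (most generalist): Phyllonorycter sp. 3 (B = 4.17).

Phyllonorycter sp. 3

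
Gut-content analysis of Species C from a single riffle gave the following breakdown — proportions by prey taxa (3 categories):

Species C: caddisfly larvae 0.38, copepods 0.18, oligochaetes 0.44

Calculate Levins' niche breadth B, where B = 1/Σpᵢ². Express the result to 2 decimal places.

2.70

Σpᵢ² = 0.38² + 0.18² + 0.44² = 0.1444 + 0.0324 + 0.1936 = 0.3704
B = 1 / 0.3704 = 2.6998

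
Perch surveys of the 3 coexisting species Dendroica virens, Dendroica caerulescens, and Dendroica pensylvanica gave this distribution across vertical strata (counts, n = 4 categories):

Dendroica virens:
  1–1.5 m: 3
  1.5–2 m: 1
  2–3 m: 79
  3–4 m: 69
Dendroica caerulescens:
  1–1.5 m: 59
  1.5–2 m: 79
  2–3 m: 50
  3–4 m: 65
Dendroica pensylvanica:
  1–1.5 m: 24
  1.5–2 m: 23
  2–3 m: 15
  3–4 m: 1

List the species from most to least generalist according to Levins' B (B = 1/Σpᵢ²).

Dendroica caerulescens > Dendroica pensylvanica > Dendroica virens

Proportions for Dendroica virens (n=152): 3/152=0.0197, 1/152=0.0066, 79/152=0.5197, 69/152=0.4539
Proportions for Dendroica caerulescens (n=253): 59/253=0.2332, 79/253=0.3123, 50/253=0.1976, 65/253=0.2569
Proportions for Dendroica pensylvanica (n=63): 24/63=0.3810, 23/63=0.3651, 15/63=0.2381, 1/63=0.0159
Σp_vireᵢ² = 0.0197² + 0.0066² + 0.5197² + 0.4539² = 0.000388 + 0.000044 + 0.270088 + 0.206025 = 0.476545
B_vire = 1 / 0.476545 = 2.0984
Σp_caerᵢ² = 0.2332² + 0.3123² + 0.1976² + 0.2569² = 0.054382 + 0.097531 + 0.039046 + 0.065998 = 0.256957
B_caer = 1 / 0.256957 = 3.8917
Σp_pensᵢ² = 0.3810² + 0.3651² + 0.2381² + 0.0159² = 0.145161 + 0.133298 + 0.056692 + 0.000253 = 0.335404
B_pens = 1 / 0.335404 = 2.9815
Ranking by B (broadest → narrowest): Dendroica caerulescens (3.89) > Dendroica pensylvanica (2.98) > Dendroica virens (2.10)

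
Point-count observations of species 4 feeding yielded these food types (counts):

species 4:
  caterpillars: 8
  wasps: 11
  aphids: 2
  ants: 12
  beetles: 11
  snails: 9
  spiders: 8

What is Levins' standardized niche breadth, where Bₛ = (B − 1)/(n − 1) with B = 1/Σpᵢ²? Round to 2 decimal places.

0.87

Proportions for species 4 (n=61): 8/61=0.1311, 11/61=0.1803, 2/61=0.0328, 12/61=0.1967, 11/61=0.1803, 9/61=0.1475, 8/61=0.1311
Σpᵢ² = 0.1311² + 0.1803² + 0.0328² + 0.1967² + 0.1803² + 0.1475² + 0.1311² = 0.017187 + 0.032508 + 0.001076 + 0.038691 + 0.032508 + 0.021756 + 0.017187 = 0.160913
B = 1 / 0.160913 = 6.2145
Bₛ = (B − 1)/(n − 1) = (6.2145 − 1)/(7 − 1) = 5.2145/6 = 0.8691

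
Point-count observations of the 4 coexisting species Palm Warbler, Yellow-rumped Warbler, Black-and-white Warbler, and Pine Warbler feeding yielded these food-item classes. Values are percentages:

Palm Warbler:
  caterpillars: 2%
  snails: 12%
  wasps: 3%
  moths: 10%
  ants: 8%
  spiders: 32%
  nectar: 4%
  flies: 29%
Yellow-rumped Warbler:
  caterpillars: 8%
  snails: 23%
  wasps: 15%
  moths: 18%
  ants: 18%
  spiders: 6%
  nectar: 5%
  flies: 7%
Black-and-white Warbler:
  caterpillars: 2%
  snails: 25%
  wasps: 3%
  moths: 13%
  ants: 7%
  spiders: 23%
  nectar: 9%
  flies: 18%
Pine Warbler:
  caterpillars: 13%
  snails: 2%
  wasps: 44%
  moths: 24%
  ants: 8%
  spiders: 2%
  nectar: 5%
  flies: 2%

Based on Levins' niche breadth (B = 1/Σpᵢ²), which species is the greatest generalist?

Yellow-rumped Warbler

Convert percentages to proportions (divide by 100).
Σp_Palmᵢ² = 0.02² + 0.12² + 0.03² + 0.10² + 0.08² + 0.32² + 0.04² + 0.29² = 0.0004 + 0.0144 + 0.0009 + 0.0100 + 0.0064 + 0.1024 + 0.0016 + 0.0841 = 0.2202
B_Palm = 1 / 0.2202 = 4.5413
Σp_Yellᵢ² = 0.08² + 0.23² + 0.15² + 0.18² + 0.18² + 0.06² + 0.05² + 0.07² = 0.0064 + 0.0529 + 0.0225 + 0.0324 + 0.0324 + 0.0036 + 0.0025 + 0.0049 = 0.1576
B_Yell = 1 / 0.1576 = 6.3452
Σp_Blacᵢ² = 0.02² + 0.25² + 0.03² + 0.13² + 0.07² + 0.23² + 0.09² + 0.18² = 0.0004 + 0.0625 + 0.0009 + 0.0169 + 0.0049 + 0.0529 + 0.0081 + 0.0324 = 0.1790
B_Blac = 1 / 0.1790 = 5.5866
Σp_Pineᵢ² = 0.13² + 0.02² + 0.44² + 0.24² + 0.08² + 0.02² + 0.05² + 0.02² = 0.0169 + 0.0004 + 0.1936 + 0.0576 + 0.0064 + 0.0004 + 0.0025 + 0.0004 = 0.2782
B_Pine = 1 / 0.2782 = 3.5945
Highest B → broadest niche (most generalist): Yellow-rumped Warbler (B = 6.35).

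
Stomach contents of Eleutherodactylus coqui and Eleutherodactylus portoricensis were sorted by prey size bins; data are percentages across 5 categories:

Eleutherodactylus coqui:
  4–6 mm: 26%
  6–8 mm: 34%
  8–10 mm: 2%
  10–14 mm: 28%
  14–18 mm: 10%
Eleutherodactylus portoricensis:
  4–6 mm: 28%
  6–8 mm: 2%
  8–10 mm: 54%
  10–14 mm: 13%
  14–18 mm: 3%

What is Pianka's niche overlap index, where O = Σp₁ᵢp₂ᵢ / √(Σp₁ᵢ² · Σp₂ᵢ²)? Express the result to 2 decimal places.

Convert percentages to proportions (divide by 100).
Σ p₁ᵢp₂ᵢ = 0.0728 + 0.0068 + 0.0108 + 0.0364 + 0.0030 = 0.1298
Σp_1ᵢ² = 0.26² + 0.34² + 0.02² + 0.28² + 0.10² = 0.0676 + 0.1156 + 0.0004 + 0.0784 + 0.0100 = 0.2720
Σp_2ᵢ² = 0.28² + 0.02² + 0.54² + 0.13² + 0.03² = 0.0784 + 0.0004 + 0.2916 + 0.0169 + 0.0009 = 0.3882
O = 0.1298 / √(0.2720 × 0.3882) = 0.1298 / 0.32495 = 0.3994

0.40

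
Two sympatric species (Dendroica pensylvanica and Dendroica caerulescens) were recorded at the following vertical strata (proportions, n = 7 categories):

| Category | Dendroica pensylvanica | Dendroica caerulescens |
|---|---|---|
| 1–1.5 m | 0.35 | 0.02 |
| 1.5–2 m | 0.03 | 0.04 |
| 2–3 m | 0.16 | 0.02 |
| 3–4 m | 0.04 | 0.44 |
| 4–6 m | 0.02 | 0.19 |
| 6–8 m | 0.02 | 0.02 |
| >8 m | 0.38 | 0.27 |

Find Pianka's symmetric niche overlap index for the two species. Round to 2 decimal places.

0.45

Σ p₁ᵢp₂ᵢ = 0.0070 + 0.0012 + 0.0032 + 0.0176 + 0.0038 + 0.0004 + 0.1026 = 0.1358
Σp_1ᵢ² = 0.35² + 0.03² + 0.16² + 0.04² + 0.02² + 0.02² + 0.38² = 0.1225 + 0.0009 + 0.0256 + 0.0016 + 0.0004 + 0.0004 + 0.1444 = 0.2958
Σp_2ᵢ² = 0.02² + 0.04² + 0.02² + 0.44² + 0.19² + 0.02² + 0.27² = 0.0004 + 0.0016 + 0.0004 + 0.1936 + 0.0361 + 0.0004 + 0.0729 = 0.3054
O = 0.1358 / √(0.2958 × 0.3054) = 0.1358 / 0.30056 = 0.4518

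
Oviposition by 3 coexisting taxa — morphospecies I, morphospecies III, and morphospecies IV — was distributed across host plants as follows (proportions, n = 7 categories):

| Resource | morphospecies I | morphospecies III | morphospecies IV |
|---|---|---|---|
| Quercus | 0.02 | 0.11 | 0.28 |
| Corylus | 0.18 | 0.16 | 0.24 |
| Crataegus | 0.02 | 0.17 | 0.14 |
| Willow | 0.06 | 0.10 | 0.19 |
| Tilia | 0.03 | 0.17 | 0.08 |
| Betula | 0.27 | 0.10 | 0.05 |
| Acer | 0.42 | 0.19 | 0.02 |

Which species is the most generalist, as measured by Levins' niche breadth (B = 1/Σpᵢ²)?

Σp_Iᵢ² = 0.02² + 0.18² + 0.02² + 0.06² + 0.03² + 0.27² + 0.42² = 0.0004 + 0.0324 + 0.0004 + 0.0036 + 0.0009 + 0.0729 + 0.1764 = 0.2870
B_I = 1 / 0.2870 = 3.4843
Σp_IIIᵢ² = 0.11² + 0.16² + 0.17² + 0.10² + 0.17² + 0.10² + 0.19² = 0.0121 + 0.0256 + 0.0289 + 0.0100 + 0.0289 + 0.0100 + 0.0361 = 0.1516
B_III = 1 / 0.1516 = 6.5963
Σp_IVᵢ² = 0.28² + 0.24² + 0.14² + 0.19² + 0.08² + 0.05² + 0.02² = 0.0784 + 0.0576 + 0.0196 + 0.0361 + 0.0064 + 0.0025 + 0.0004 = 0.2010
B_IV = 1 / 0.2010 = 4.9751
Highest B → broadest niche (most generalist): morphospecies III (B = 6.60).

morphospecies III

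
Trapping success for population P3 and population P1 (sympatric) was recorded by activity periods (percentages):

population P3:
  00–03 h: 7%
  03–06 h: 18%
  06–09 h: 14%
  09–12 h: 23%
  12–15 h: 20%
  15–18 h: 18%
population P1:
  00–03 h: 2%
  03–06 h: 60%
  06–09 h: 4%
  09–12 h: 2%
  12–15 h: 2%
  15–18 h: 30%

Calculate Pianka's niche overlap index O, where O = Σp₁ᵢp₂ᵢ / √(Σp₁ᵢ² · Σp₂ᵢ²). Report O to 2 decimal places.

0.62

Convert percentages to proportions (divide by 100).
Σ p₁ᵢp₂ᵢ = 0.0014 + 0.1080 + 0.0056 + 0.0046 + 0.0040 + 0.0540 = 0.1776
Σp_1ᵢ² = 0.07² + 0.18² + 0.14² + 0.23² + 0.20² + 0.18² = 0.0049 + 0.0324 + 0.0196 + 0.0529 + 0.0400 + 0.0324 = 0.1822
Σp_2ᵢ² = 0.02² + 0.60² + 0.04² + 0.02² + 0.02² + 0.30² = 0.0004 + 0.3600 + 0.0016 + 0.0004 + 0.0004 + 0.0900 = 0.4528
O = 0.1776 / √(0.1822 × 0.4528) = 0.1776 / 0.28723 = 0.6183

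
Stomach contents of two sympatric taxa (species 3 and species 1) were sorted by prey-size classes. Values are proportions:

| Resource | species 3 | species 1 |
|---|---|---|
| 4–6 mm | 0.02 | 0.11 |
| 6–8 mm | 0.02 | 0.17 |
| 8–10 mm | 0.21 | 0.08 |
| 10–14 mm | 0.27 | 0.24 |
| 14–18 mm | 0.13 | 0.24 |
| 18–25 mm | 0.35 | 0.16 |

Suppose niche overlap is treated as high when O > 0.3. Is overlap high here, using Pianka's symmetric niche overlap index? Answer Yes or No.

Σ p₁ᵢp₂ᵢ = 0.0022 + 0.0034 + 0.0168 + 0.0648 + 0.0312 + 0.0560 = 0.1744
Σp_1ᵢ² = 0.02² + 0.02² + 0.21² + 0.27² + 0.13² + 0.35² = 0.0004 + 0.0004 + 0.0441 + 0.0729 + 0.0169 + 0.1225 = 0.2572
Σp_2ᵢ² = 0.11² + 0.17² + 0.08² + 0.24² + 0.24² + 0.16² = 0.0121 + 0.0289 + 0.0064 + 0.0576 + 0.0576 + 0.0256 = 0.1882
O = 0.1744 / √(0.2572 × 0.1882) = 0.1744 / 0.22001 = 0.7927
O = 0.7927 > 0.3 → Yes.

Yes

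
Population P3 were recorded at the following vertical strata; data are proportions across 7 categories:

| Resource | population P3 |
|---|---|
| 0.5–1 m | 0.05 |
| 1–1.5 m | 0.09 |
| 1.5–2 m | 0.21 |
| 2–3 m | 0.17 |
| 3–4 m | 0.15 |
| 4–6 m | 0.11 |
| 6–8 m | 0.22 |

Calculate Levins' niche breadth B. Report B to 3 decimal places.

6.002

Σpᵢ² = 0.05² + 0.09² + 0.21² + 0.17² + 0.15² + 0.11² + 0.22² = 0.0025 + 0.0081 + 0.0441 + 0.0289 + 0.0225 + 0.0121 + 0.0484 = 0.1666
B = 1 / 0.1666 = 6.00240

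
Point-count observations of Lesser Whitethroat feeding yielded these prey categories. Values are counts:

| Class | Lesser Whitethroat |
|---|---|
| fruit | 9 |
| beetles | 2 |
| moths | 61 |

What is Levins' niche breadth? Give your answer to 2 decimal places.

1.36

Proportions for Lesser Whitethroat (n=72): 9/72=0.1250, 2/72=0.0278, 61/72=0.8472
Σpᵢ² = 0.1250² + 0.0278² + 0.8472² = 0.015625 + 0.000773 + 0.717748 = 0.734146
B = 1 / 0.734146 = 1.3621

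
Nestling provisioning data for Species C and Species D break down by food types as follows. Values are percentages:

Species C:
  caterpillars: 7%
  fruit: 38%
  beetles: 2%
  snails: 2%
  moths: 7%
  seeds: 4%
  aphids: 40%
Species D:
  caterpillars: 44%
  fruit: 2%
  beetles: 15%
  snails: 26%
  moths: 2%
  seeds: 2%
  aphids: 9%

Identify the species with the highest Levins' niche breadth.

Species D

Convert percentages to proportions (divide by 100).
Σp_Cᵢ² = 0.07² + 0.38² + 0.02² + 0.02² + 0.07² + 0.04² + 0.40² = 0.0049 + 0.1444 + 0.0004 + 0.0004 + 0.0049 + 0.0016 + 0.1600 = 0.3166
B_C = 1 / 0.3166 = 3.1586
Σp_Dᵢ² = 0.44² + 0.02² + 0.15² + 0.26² + 0.02² + 0.02² + 0.09² = 0.1936 + 0.0004 + 0.0225 + 0.0676 + 0.0004 + 0.0004 + 0.0081 = 0.2930
B_D = 1 / 0.2930 = 3.4130
Highest B → broadest niche (most generalist): Species D (B = 3.41).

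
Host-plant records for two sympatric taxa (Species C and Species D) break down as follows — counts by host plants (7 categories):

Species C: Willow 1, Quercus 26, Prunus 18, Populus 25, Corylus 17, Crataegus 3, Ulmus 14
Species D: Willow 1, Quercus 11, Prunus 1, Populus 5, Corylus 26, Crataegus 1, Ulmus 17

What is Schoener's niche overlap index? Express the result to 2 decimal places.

0.60

Proportions for Species C (n=104): 1/104=0.0096, 26/104=0.2500, 18/104=0.1731, 25/104=0.2404, 17/104=0.1635, 3/104=0.0288, 14/104=0.1346
Proportions for Species D (n=62): 1/62=0.0161, 11/62=0.1774, 1/62=0.0161, 5/62=0.0806, 26/62=0.4194, 1/62=0.0161, 17/62=0.2742
Σ|p₁ᵢ − p₂ᵢ| = 0.0065 + 0.0726 + 0.1570 + 0.1598 + 0.2559 + 0.0127 + 0.1396 = 0.8041
D = 1 − ½ × 0.8041 = 1 − 0.40205 = 0.59795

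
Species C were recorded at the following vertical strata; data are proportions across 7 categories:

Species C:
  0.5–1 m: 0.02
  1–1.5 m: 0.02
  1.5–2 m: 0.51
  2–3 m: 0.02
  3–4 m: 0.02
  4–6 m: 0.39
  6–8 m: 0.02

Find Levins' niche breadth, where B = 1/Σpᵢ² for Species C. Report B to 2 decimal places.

2.41

Σpᵢ² = 0.02² + 0.02² + 0.51² + 0.02² + 0.02² + 0.39² + 0.02² = 0.0004 + 0.0004 + 0.2601 + 0.0004 + 0.0004 + 0.1521 + 0.0004 = 0.4142
B = 1 / 0.4142 = 2.4143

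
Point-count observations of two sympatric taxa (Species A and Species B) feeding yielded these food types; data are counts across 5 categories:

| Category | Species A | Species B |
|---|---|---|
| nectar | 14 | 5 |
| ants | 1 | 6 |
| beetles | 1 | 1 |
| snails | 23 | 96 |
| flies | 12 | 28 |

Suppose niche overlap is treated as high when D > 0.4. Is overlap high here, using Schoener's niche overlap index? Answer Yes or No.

Proportions for Species A (n=51): 14/51=0.2745, 1/51=0.0196, 1/51=0.0196, 23/51=0.4510, 12/51=0.2353
Proportions for Species B (n=136): 5/136=0.0368, 6/136=0.0441, 1/136=0.0074, 96/136=0.7059, 28/136=0.2059
Σ|p₁ᵢ − p₂ᵢ| = 0.2377 + 0.0245 + 0.0122 + 0.2549 + 0.0294 = 0.5587
D = 1 − ½ × 0.5587 = 1 − 0.27935 = 0.72065
D = 0.72065 > 0.4 → Yes.

Yes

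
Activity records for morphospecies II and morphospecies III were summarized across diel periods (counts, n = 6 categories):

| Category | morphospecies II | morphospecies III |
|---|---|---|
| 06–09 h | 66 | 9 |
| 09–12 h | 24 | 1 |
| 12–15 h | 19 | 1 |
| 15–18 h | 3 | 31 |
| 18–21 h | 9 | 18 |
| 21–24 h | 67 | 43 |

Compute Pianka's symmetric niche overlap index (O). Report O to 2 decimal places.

0.67

Proportions for morphospecies II (n=188): 66/188=0.3511, 24/188=0.1277, 19/188=0.1011, 3/188=0.0160, 9/188=0.0479, 67/188=0.3564
Proportions for morphospecies III (n=103): 9/103=0.0874, 1/103=0.0097, 1/103=0.0097, 31/103=0.3010, 18/103=0.1748, 43/103=0.4175
Σ p₁ᵢp₂ᵢ = 0.030686 + 0.001239 + 0.000981 + 0.004816 + 0.008373 + 0.148797 = 0.194892
Σp_1ᵢ² = 0.3511² + 0.1277² + 0.1011² + 0.0160² + 0.0479² + 0.3564² = 0.123271 + 0.016307 + 0.010221 + 0.000256 + 0.002294 + 0.127021 = 0.279370
Σp_2ᵢ² = 0.0874² + 0.0097² + 0.0097² + 0.3010² + 0.1748² + 0.4175² = 0.007639 + 0.000094 + 0.000094 + 0.090601 + 0.030555 + 0.174306 = 0.303289
O = 0.194892 / √(0.279370 × 0.303289) = 0.194892 / 0.2910839 = 0.6695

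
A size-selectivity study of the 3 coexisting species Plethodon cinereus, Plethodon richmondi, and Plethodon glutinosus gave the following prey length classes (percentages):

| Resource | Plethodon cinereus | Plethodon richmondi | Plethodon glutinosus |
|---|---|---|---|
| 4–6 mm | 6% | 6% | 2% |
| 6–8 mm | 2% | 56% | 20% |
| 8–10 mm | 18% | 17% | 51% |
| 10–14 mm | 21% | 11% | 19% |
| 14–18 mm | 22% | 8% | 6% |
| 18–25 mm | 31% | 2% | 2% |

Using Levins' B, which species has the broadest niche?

Plethodon cinereus

Convert percentages to proportions (divide by 100).
Σp_cineᵢ² = 0.06² + 0.02² + 0.18² + 0.21² + 0.22² + 0.31² = 0.0036 + 0.0004 + 0.0324 + 0.0441 + 0.0484 + 0.0961 = 0.2250
B_cine = 1 / 0.2250 = 4.4444
Σp_richᵢ² = 0.06² + 0.56² + 0.17² + 0.11² + 0.08² + 0.02² = 0.0036 + 0.3136 + 0.0289 + 0.0121 + 0.0064 + 0.0004 = 0.3650
B_rich = 1 / 0.3650 = 2.7397
Σp_glutᵢ² = 0.02² + 0.20² + 0.51² + 0.19² + 0.06² + 0.02² = 0.0004 + 0.0400 + 0.2601 + 0.0361 + 0.0036 + 0.0004 = 0.3406
B_glut = 1 / 0.3406 = 2.9360
Highest B → broadest niche (most generalist): Plethodon cinereus (B = 4.44).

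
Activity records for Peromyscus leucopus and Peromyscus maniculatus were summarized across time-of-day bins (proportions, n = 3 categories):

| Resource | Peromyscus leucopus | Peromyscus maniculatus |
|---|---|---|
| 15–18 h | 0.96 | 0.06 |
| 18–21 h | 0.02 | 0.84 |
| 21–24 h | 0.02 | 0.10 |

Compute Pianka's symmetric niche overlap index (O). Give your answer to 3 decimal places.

Σ p₁ᵢp₂ᵢ = 0.0576 + 0.0168 + 0.0020 = 0.0764
Σp_1ᵢ² = 0.96² + 0.02² + 0.02² = 0.9216 + 0.0004 + 0.0004 = 0.9224
Σp_2ᵢ² = 0.06² + 0.84² + 0.10² = 0.0036 + 0.7056 + 0.0100 = 0.7192
O = 0.0764 / √(0.9224 × 0.7192) = 0.0764 / 0.814488 = 0.09380

0.094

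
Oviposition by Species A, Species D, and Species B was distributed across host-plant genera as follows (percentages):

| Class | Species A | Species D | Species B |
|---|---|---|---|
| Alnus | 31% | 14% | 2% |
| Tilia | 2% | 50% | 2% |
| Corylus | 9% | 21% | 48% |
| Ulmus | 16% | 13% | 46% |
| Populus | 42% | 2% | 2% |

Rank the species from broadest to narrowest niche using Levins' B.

Convert percentages to proportions (divide by 100).
Σp_Aᵢ² = 0.31² + 0.02² + 0.09² + 0.16² + 0.42² = 0.0961 + 0.0004 + 0.0081 + 0.0256 + 0.1764 = 0.3066
B_A = 1 / 0.3066 = 3.2616
Σp_Dᵢ² = 0.14² + 0.50² + 0.21² + 0.13² + 0.02² = 0.0196 + 0.2500 + 0.0441 + 0.0169 + 0.0004 = 0.3310
B_D = 1 / 0.3310 = 3.0211
Σp_Bᵢ² = 0.02² + 0.02² + 0.48² + 0.46² + 0.02² = 0.0004 + 0.0004 + 0.2304 + 0.2116 + 0.0004 = 0.4432
B_B = 1 / 0.4432 = 2.2563
Ranking by B (broadest → narrowest): Species A (3.26) > Species D (3.02) > Species B (2.26)

Species A > Species D > Species B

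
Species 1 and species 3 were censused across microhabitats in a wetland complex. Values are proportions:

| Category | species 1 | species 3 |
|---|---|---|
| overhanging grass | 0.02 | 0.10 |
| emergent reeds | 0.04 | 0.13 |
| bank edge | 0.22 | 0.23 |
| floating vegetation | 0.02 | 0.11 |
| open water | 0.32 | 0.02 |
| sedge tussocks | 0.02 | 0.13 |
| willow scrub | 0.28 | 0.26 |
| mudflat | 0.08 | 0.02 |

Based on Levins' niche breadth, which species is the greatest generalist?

Σp_1ᵢ² = 0.02² + 0.04² + 0.22² + 0.02² + 0.32² + 0.02² + 0.28² + 0.08² = 0.0004 + 0.0016 + 0.0484 + 0.0004 + 0.1024 + 0.0004 + 0.0784 + 0.0064 = 0.2384
B_1 = 1 / 0.2384 = 4.1946
Σp_3ᵢ² = 0.10² + 0.13² + 0.23² + 0.11² + 0.02² + 0.13² + 0.26² + 0.02² = 0.0100 + 0.0169 + 0.0529 + 0.0121 + 0.0004 + 0.0169 + 0.0676 + 0.0004 = 0.1772
B_3 = 1 / 0.1772 = 5.6433
Highest B → broadest niche (most generalist): species 3 (B = 5.64).

species 3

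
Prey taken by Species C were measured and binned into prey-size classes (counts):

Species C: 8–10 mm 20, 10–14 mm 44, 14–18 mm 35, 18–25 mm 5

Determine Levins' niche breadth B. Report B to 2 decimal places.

Proportions for Species C (n=104): 20/104=0.1923, 44/104=0.4231, 35/104=0.3365, 5/104=0.0481
Σpᵢ² = 0.1923² + 0.4231² + 0.3365² + 0.0481² = 0.036979 + 0.179014 + 0.113232 + 0.002314 = 0.331539
B = 1 / 0.331539 = 3.0162

3.02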